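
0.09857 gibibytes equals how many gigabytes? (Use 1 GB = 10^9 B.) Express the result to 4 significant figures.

0.1058 GB

1 GiB = 1.07374 GB.
0.09857 × 1.07374 ≈ 0.1058 GB.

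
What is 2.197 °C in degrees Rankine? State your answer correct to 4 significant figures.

495.6 degrees Rankine

°R = (°C + 273.15) × 9/5.
Applying the formula gives 495.6 °R.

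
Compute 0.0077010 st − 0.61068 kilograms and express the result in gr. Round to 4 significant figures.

0.0077010 st = 754.698 gr and 0.61068 kg = 9424.23 gr.
754.698 − 9424.23 ≈ -8670 gr.

-8670 grains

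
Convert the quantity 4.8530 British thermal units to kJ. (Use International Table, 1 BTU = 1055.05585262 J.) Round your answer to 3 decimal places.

1 BTU = 1.05506 kJ.
Then 4.8530 × 1.05506 ≈ 5.120 kJ.

5.120 kilojoules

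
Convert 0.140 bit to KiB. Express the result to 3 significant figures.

1.71e-5 KiB

1 bit = 0.000122070 kibibytes.
Then 0.140 × 0.000122070 ≈ 1.71e-5 KiB.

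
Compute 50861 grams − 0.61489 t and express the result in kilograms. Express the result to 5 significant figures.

-564.03 kilograms

50861 g = 50.8610 kg and 0.61489 t = 614.890 kg.
50.8610 − 614.890 ≈ -564.03 kg.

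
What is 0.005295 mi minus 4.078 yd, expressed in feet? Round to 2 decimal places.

0.005295 mi = 27.9576 ft and 4.078 yd = 12.2340 ft.
27.9576 − 12.2340 ≈ 15.72 ft.

15.72 ft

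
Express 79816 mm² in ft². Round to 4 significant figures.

0.8591 ft²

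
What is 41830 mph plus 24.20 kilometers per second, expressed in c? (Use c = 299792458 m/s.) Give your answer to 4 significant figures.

41830 mph = 6.23754e-5 c and 24.20 km/s = 8.07225e-5 c.
6.23754e-5 + 8.07225e-5 ≈ 0.0001431 c.

0.0001431 c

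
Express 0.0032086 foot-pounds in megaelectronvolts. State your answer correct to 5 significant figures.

1 ft·lbf = 8.46235 × 10^12 MeV.
Thus 0.0032086 × 8.46235 × 10^12 ≈ 2.7152 × 10^10 MeV.

2.7152 × 10^10 MeV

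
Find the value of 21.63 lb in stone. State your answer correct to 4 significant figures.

1 pound = 0.0714286 st.
21.63 × 0.0714286 ≈ 1.545 st.

1.545 st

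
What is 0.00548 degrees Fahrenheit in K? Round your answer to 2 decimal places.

K = (°F + 459.67) × 5/9.
Applying the formula gives 255.38 K.

255.38 K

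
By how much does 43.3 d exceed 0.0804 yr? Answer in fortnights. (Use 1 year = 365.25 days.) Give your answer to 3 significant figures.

0.995 fortnights

43.3 d = 3.09286 fortnight and 0.0804 yr = 2.09758 fortnight.
3.09286 − 2.09758 ≈ 0.995 fortnight.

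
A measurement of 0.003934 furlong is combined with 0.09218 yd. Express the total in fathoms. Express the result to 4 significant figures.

0.4788 fathoms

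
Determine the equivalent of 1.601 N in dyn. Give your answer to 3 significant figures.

160000 dynes

1 N = 100000 dyn.
1.601 × 100000 ≈ 160000 dyn.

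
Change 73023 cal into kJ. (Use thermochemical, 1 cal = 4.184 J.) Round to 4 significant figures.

305.5 kilojoules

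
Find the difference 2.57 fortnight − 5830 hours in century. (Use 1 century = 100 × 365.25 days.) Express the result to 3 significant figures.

-0.00567 centuries

2.57 fortnight = 0.000985079 century and 5830 h = 0.00665070 century.
0.000985079 − 0.00665070 ≈ -0.00567 century.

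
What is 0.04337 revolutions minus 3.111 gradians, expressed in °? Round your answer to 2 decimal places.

12.81 degrees

0.04337 rev = 15.6132 ° and 3.111 grad = 2.79990 °.
15.6132 − 2.79990 ≈ 12.81 °.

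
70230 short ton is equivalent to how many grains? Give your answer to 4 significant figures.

1 short ton = 1.40000e+7 gr.
Then 70230 × 1.40000e+7 ≈ 9.832e+11 gr.

9.832e+11 gr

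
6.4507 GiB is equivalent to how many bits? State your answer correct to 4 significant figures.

5.541 × 10^10 bit

1 GiB = 8.58993 × 10^9 bits.
Thus 6.4507 × 8.58993 × 10^9 ≈ 5.541 × 10^10 bit.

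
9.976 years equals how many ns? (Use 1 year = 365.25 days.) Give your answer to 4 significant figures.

1 yr = 3.15576e+16 ns.
So 9.976 × 3.15576e+16 ≈ 3.148e+17 ns.

3.148e+17 ns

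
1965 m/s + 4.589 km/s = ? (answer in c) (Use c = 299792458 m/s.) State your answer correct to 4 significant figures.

1965 m/s = 6.55453 × 10^-6 c and 4.589 km/s = 1.53073 × 10^-5 c.
6.55453 × 10^-6 + 1.53073 × 10^-5 ≈ 2.186 × 10^-5 c.

2.186 × 10^-5 c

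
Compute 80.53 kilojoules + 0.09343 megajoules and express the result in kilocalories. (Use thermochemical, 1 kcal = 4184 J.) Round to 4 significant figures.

80.53 kJ = 19.2471 kcal and 0.09343 MJ = 22.3303 kcal.
19.2471 + 22.3303 ≈ 41.58 kcal.

41.58 kilocalories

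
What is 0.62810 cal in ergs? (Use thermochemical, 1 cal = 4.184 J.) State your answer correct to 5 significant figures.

2.6280e+7 erg

1 calorie = 4.18400e+7 ergs.
Thus 0.62810 × 4.18400e+7 ≈ 2.6280e+7 erg.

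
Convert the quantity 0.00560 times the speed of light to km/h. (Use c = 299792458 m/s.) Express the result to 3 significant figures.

6.04e+6 km/h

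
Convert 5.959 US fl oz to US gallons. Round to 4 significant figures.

0.04655 US gallons

1 US fluid ounce = 0.00781250 US gal.
5.959 × 0.00781250 ≈ 0.04655 US gal.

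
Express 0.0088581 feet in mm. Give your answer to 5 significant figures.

1 foot = 304.800 mm.
0.0088581 × 304.800 ≈ 2.6999 mm.

2.6999 millimeters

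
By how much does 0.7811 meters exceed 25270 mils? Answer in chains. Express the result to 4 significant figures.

0.7811 m = 0.0388282 chain and 25270 mil = 0.0319066 chain.
0.0388282 − 0.0319066 ≈ 0.006922 chain.

0.006922 chain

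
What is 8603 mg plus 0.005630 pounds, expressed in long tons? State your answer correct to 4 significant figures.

1.098e-5 long tons

8603 mg = 8.46713e-6 long ton and 0.005630 lb = 2.51339e-6 long ton.
8.46713e-6 + 2.51339e-6 ≈ 1.098e-5 long ton.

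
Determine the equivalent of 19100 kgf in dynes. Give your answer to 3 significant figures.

1.87e+10 dynes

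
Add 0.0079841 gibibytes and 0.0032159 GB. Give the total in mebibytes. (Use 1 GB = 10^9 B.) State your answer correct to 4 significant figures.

0.0079841 GiB = 8.17572 MiB and 0.0032159 GB = 3.06692 MiB.
8.17572 + 3.06692 ≈ 11.24 MiB.

11.24 MiB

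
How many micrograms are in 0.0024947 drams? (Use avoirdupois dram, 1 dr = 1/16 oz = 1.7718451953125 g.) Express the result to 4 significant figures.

4420 μg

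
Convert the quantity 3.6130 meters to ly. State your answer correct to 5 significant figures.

3.8189e-16 ly

1 m = 1.05700e-16 ly.
Then 3.6130 × 1.05700e-16 ≈ 3.8189e-16 ly.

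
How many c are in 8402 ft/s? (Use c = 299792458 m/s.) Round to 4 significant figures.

1 foot per second = 1.01670 × 10^-9 times the speed of light.
Thus 8402 × 1.01670 × 10^-9 ≈ 8.542 × 10^-6 c.

8.542 × 10^-6 c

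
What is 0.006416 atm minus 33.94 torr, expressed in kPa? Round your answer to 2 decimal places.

-3.87 kilopascals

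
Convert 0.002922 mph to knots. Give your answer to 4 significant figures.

1 mile per hour = 0.868976 kn.
Thus 0.002922 × 0.868976 ≈ 0.002539 kn.

0.002539 knots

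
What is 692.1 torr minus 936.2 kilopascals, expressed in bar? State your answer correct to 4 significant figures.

692.1 torr = 0.922724 bar and 936.2 kPa = 9.36200 bar.
0.922724 − 9.36200 ≈ -8.439 bar.

-8.439 bar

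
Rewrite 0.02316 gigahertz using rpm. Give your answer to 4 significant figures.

1 gigahertz = 6.00000 × 10^10 rpm.
Thus 0.02316 × 6.00000 × 10^10 ≈ 1.390 × 10^9 rpm.

1.390 × 10^9 rpm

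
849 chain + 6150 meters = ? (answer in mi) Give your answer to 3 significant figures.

849 chain = 10.6125 mi and 6150 m = 3.82143 mi.
10.6125 + 3.82143 ≈ 14.4 mi.

14.4 miles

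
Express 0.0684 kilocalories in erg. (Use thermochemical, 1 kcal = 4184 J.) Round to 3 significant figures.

1 kcal = 4.18400 × 10^10 erg.
0.0684 × 4.18400 × 10^10 ≈ 2.86 × 10^9 erg.

2.86 × 10^9 erg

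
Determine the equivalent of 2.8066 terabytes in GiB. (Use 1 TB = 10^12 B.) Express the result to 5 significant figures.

1 terabyte = 931.32257 GiB.
2.8066 × 931.32257 ≈ 2613.8 GiB.

2613.8 GiB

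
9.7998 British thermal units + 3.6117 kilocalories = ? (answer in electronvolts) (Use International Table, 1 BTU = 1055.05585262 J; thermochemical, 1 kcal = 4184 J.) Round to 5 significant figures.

9.7998 BTU = 6.45331 × 10^22 eV and 3.6117 kcal = 9.43176 × 10^22 eV.
6.45331 × 10^22 + 9.43176 × 10^22 ≈ 1.5885 × 10^23 eV.

1.5885 × 10^23 eV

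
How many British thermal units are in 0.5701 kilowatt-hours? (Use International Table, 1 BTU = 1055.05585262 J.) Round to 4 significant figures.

1945 BTU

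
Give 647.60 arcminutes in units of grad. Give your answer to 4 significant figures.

11.99 grad

1 arcminute = 0.0185185 grad.
Thus 647.60 × 0.0185185 ≈ 11.99 grad.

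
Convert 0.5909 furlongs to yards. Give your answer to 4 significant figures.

130.0 yd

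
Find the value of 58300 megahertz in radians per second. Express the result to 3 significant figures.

3.66 × 10^11 rad/s

1 megahertz = 6.28319 × 10^6 rad/s.
Then 58300 × 6.28319 × 10^6 ≈ 3.66 × 10^11 rad/s.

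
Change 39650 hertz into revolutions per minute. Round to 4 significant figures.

1 Hz = 60.0000 rpm.
39650 × 60.0000 ≈ 2.379e+6 rpm.

2.379e+6 revolutions per minute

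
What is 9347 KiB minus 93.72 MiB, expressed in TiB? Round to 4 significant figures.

9347 KiB = 8.70507 × 10^-6 TiB and 93.72 MiB = 8.93784 × 10^-5 TiB.
8.70507 × 10^-6 − 8.93784 × 10^-5 ≈ -8.067 × 10^-5 TiB.

-8.067 × 10^-5 TiB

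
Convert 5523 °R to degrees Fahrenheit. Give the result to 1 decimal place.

°R = °F + 459.67.
Applying the formula gives 5063.3 °F.

5063.3 °F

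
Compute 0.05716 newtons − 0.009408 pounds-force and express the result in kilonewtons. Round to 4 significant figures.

1.531 × 10^-5 kilonewtons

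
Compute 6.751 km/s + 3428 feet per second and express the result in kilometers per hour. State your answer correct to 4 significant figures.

6.751 km/s = 24303.6 km/h and 3428 ft/s = 3761.48 km/h.
24303.6 + 3761.48 ≈ 28070 km/h.

28070 km/h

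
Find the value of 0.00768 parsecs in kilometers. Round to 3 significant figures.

1 parsec = 3.08568 × 10^13 km.
Then 0.00768 × 3.08568 × 10^13 ≈ 2.37 × 10^11 km.

2.37 × 10^11 km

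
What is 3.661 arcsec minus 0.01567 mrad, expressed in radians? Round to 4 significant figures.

2.079 × 10^-6 rad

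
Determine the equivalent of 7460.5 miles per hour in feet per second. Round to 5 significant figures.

10942 feet per second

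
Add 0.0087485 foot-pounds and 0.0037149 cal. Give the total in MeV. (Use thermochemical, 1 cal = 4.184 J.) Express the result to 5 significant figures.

0.0087485 ft·lbf = 7.40329e+10 MeV and 0.0037149 cal = 9.70127e+10 MeV.
7.40329e+10 + 9.70127e+10 ≈ 1.7105e+11 MeV.

1.7105e+11 megaelectronvolts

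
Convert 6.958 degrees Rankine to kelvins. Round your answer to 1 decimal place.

3.9 kelvins

°R = K × 9/5.
Applying the formula gives 3.9 K.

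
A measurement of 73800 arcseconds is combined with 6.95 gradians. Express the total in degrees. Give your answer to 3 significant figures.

73800 arcsec = 20.5000 ° and 6.95 grad = 6.25500 °.
20.5000 + 6.25500 ≈ 26.8 °.

26.8 °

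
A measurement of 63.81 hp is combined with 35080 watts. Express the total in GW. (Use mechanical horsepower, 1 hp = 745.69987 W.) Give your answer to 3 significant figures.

8.27e-5 gigawatts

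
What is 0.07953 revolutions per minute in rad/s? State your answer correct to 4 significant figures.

1 rpm = 0.104720 rad/s.
0.07953 × 0.104720 ≈ 0.008328 rad/s.

0.008328 radians per second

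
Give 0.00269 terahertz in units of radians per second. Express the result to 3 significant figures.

1 THz = 6.28319 × 10^12 rad/s.
Thus 0.00269 × 6.28319 × 10^12 ≈ 1.69 × 10^10 rad/s.

1.69 × 10^10 radians per second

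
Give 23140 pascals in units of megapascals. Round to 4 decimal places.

0.0231 MPa

1 Pa = 1.00000 × 10^-6 megapascals.
Thus 23140 × 1.00000 × 10^-6 ≈ 0.0231 MPa.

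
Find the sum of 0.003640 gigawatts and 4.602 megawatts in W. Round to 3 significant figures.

8.24 × 10^6 W

0.003640 GW = 3.64000 × 10^6 W and 4.602 MW = 4.60200 × 10^6 W.
3.64000 × 10^6 + 4.60200 × 10^6 ≈ 8.24 × 10^6 W.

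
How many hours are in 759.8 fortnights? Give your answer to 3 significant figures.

1 fortnight = 336.000 hours.
Then 759.8 × 336.000 ≈ 255000 h.

255000 h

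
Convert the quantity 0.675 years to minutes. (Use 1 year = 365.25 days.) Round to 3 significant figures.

355000 minutes

1 yr = 525960 minutes.
So 0.675 × 525960 ≈ 355000 min.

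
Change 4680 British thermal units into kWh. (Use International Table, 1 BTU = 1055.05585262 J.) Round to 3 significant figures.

1.37 kilowatt-hours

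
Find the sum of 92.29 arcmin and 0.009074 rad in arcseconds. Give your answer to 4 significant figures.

7409 arcseconds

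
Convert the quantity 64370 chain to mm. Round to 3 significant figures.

1.29 × 10^9 millimeters

1 chain = 20116.8 millimeters.
Then 64370 × 20116.8 ≈ 1.29 × 10^9 mm.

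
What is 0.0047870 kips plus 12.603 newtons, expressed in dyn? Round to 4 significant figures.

3.390e+6 dynes

0.0047870 kip = 2.12936e+6 dyn and 12.603 N = 1.26030e+6 dyn.
2.12936e+6 + 1.26030e+6 ≈ 3.390e+6 dyn.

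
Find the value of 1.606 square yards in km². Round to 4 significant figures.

1 square yard = 8.36127e-7 km².
1.606 × 8.36127e-7 ≈ 1.343e-6 km².

1.343e-6 square kilometers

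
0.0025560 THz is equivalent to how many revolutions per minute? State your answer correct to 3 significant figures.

1.53e+11 revolutions per minute

1 terahertz = 6.00000e+13 rpm.
So 0.0025560 × 6.00000e+13 ≈ 1.53e+11 rpm.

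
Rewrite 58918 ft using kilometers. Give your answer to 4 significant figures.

1 ft = 0.000304800 kilometers.
Then 58918 × 0.000304800 ≈ 17.96 km.

17.96 km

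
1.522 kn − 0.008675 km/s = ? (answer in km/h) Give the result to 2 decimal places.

-28.41 kilometers per hour

1.522 kn = 2.81874 km/h and 0.008675 km/s = 31.2300 km/h.
2.81874 − 31.2300 ≈ -28.41 km/h.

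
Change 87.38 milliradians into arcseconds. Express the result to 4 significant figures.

18020 arcsec

1 milliradian = 206.265 arcseconds.
Then 87.38 × 206.265 ≈ 18020 arcsec.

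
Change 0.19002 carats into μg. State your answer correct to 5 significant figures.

1 carat = 200000 μg.
0.19002 × 200000 ≈ 38004 μg.

38004 μg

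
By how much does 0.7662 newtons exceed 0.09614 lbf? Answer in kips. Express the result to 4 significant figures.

7.611e-5 kip

0.7662 N = 0.000172249 kip and 0.09614 lbf = 9.61400e-5 kip.
0.000172249 − 9.61400e-5 ≈ 7.611e-5 kip.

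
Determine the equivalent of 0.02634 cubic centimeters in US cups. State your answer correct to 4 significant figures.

0.0001113 US cup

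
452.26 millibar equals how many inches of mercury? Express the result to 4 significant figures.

1 millibar = 0.0295300 inHg.
So 452.26 × 0.0295300 ≈ 13.36 inHg.

13.36 inHg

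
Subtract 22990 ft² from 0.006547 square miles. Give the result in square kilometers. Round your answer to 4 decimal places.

0.0148 km²

0.006547 mi² = 0.0169567 km² and 22990 ft² = 0.00213584 km².
0.0169567 − 0.00213584 ≈ 0.0148 km².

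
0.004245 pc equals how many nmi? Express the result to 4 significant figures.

7.073e+10 nmi

1 pc = 1.66613e+13 nmi.
Thus 0.004245 × 1.66613e+13 ≈ 7.073e+10 nmi.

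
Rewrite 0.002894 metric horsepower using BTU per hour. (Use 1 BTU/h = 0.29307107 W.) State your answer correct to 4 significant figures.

7.263 BTU/h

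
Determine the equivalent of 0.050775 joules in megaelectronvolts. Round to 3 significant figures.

3.17 × 10^11 MeV

1 joule = 6.24151 × 10^12 megaelectronvolts.
0.050775 × 6.24151 × 10^12 ≈ 3.17 × 10^11 MeV.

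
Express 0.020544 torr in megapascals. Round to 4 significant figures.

2.739 × 10^-6 megapascals

1 torr = 0.000133322 MPa.
Then 0.020544 × 0.000133322 ≈ 2.739 × 10^-6 MPa.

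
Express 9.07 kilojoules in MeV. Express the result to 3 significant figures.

1 kJ = 6.24151e+15 megaelectronvolts.
So 9.07 × 6.24151e+15 ≈ 5.66e+16 MeV.

5.66e+16 MeV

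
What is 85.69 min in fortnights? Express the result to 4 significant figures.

0.004250 fortnight

1 minute = 4.96032e-5 fortnights.
Then 85.69 × 4.96032e-5 ≈ 0.004250 fortnight.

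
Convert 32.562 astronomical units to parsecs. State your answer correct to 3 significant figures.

1 au = 4.84814 × 10^-6 parsecs.
Thus 32.562 × 4.84814 × 10^-6 ≈ 0.000158 pc.

0.000158 pc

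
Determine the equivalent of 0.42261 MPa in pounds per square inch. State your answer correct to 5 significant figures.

1 MPa = 145.0377 psi.
Then 0.42261 × 145.0377 ≈ 61.294 psi.

61.294 psi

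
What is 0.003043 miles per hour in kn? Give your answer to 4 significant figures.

0.002644 kn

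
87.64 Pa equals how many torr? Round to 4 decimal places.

0.6574 torr

1 pascal = 0.00750062 torr.
87.64 × 0.00750062 ≈ 0.6574 torr.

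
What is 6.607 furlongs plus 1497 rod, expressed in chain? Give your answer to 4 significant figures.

6.607 furlong = 66.0700 chain and 1497 rod = 374.250 chain.
66.0700 + 374.250 ≈ 440.3 chain.

440.3 chain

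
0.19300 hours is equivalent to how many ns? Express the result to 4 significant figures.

6.948e+11 nanoseconds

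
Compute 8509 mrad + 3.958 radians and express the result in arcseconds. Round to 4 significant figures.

2.572e+6 arcseconds

8509 mrad = 1.75511e+6 arcsec and 3.958 rad = 816396 arcsec.
1.75511e+6 + 816396 ≈ 2.572e+6 arcsec.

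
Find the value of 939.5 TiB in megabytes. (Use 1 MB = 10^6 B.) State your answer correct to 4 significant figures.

1 tebibyte = 1.09951 × 10^6 megabytes.
So 939.5 × 1.09951 × 10^6 ≈ 1.033 × 10^9 MB.

1.033 × 10^9 MB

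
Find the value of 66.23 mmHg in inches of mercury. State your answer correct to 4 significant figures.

2.607 inches of mercury

1 mmHg = 0.0393701 inHg.
Thus 66.23 × 0.0393701 ≈ 2.607 inHg.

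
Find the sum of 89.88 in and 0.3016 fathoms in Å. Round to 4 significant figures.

2.835e+10 Å

89.88 in = 2.28295e+10 Å and 0.3016 fathom = 5.51566e+9 Å.
2.28295e+10 + 5.51566e+9 ≈ 2.835e+10 Å.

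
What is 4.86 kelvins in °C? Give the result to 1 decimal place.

-268.3 °C

K = °C + 273.15.
Applying the formula gives -268.3 °C.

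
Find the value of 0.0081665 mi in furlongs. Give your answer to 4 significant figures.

0.06533 furlongs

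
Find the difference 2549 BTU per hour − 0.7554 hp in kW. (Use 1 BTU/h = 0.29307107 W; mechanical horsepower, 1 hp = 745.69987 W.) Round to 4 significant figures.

0.1837 kW

2549 BTU/h = 0.747038 kW and 0.7554 hp = 0.563302 kW.
0.747038 − 0.563302 ≈ 0.1837 kW.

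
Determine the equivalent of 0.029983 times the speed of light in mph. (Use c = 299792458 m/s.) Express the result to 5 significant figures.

2.0107e+7 miles per hour

1 speed of light = 6.70617e+8 miles per hour.
Then 0.029983 × 6.70617e+8 ≈ 2.0107e+7 mph.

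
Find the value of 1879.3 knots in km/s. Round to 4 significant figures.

1 knot = 0.000514444 kilometers per second.
1879.3 × 0.000514444 ≈ 0.9668 km/s.

0.9668 kilometers per second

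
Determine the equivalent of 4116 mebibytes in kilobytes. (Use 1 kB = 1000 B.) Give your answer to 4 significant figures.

4.316 × 10^6 kB

1 MiB = 1048.58 kilobytes.
Then 4116 × 1048.58 ≈ 4.316 × 10^6 kB.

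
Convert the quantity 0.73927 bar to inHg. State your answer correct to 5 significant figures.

21.831 inHg

1 bar = 29.5300 inches of mercury.
Then 0.73927 × 29.5300 ≈ 21.831 inHg.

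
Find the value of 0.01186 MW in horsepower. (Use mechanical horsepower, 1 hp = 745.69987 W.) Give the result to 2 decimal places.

15.90 hp

1 MW = 1341.02 hp.
So 0.01186 × 1341.02 ≈ 15.90 hp.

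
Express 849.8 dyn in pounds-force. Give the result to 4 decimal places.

0.0019 lbf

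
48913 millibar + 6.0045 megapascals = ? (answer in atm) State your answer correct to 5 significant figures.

107.53 atm

48913 mbar = 48.2734 atm and 6.0045 MPa = 59.2598 atm.
48.2734 + 59.2598 ≈ 107.53 atm.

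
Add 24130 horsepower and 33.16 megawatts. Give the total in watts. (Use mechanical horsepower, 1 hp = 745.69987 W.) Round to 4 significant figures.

5.115e+7 watts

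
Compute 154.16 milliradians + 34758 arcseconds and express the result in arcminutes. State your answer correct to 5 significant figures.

154.16 mrad = 529.963 arcmin and 34758 arcsec = 579.300 arcmin.
529.963 + 579.300 ≈ 1109.3 arcmin.

1109.3 arcmin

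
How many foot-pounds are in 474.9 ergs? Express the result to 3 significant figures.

1 erg = 7.37562 × 10^-8 foot-pounds.
Thus 474.9 × 7.37562 × 10^-8 ≈ 3.50 × 10^-5 ft·lbf.

3.50 × 10^-5 ft·lbf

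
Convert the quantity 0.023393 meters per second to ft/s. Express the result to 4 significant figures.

1 m/s = 3.28084 ft/s.
Thus 0.023393 × 3.28084 ≈ 0.07675 ft/s.

0.07675 feet per second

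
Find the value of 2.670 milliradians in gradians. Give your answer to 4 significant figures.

0.1700 grad

1 milliradian = 0.0636620 gradians.
2.670 × 0.0636620 ≈ 0.1700 grad.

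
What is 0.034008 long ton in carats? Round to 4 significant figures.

1 long ton = 5.08023e+6 ct.
So 0.034008 × 5.08023e+6 ≈ 172800 ct.

172800 carats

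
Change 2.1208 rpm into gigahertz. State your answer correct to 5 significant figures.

3.5347 × 10^-11 gigahertz

1 rpm = 1.66667 × 10^-11 GHz.
Thus 2.1208 × 1.66667 × 10^-11 ≈ 3.5347 × 10^-11 GHz.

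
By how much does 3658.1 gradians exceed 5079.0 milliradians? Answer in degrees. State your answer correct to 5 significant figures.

3001.3 °

3658.1 grad = 3292.29 ° and 5079.0 mrad = 291.005 °.
3292.29 − 291.005 ≈ 3001.3 °.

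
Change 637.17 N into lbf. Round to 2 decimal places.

1 N = 0.224809 pounds-force.
Thus 637.17 × 0.224809 ≈ 143.24 lbf.

143.24 lbf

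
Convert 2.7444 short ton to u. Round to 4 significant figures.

1 short ton = 5.46319e+29 u.
So 2.7444 × 5.46319e+29 ≈ 1.499e+30 u.

1.499e+30 u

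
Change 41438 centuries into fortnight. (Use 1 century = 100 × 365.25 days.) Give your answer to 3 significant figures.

1 century = 2608.93 fortnight.
Thus 41438 × 2608.93 ≈ 1.08 × 10^8 fortnight.

1.08 × 10^8 fortnights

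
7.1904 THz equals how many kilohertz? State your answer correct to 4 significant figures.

7.190 × 10^9 kilohertz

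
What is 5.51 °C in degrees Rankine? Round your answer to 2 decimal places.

°R = (°C + 273.15) × 9/5.
Applying the formula gives 501.59 °R.

501.59 degrees Rankine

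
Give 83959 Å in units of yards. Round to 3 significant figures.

1 angstrom = 1.09361 × 10^-10 yd.
83959 × 1.09361 × 10^-10 ≈ 9.18 × 10^-6 yd.

9.18 × 10^-6 yd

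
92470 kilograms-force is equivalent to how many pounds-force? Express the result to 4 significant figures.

1 kgf = 2.20462 lbf.
So 92470 × 2.20462 ≈ 203900 lbf.

203900 lbf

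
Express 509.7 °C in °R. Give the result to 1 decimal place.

1409.1 °R

°R = (°C + 273.15) × 9/5.
Applying the formula gives 1409.1 °R.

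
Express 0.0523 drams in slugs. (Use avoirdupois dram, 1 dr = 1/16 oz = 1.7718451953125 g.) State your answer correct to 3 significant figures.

1 dr = 0.000121410 slug.
Then 0.0523 × 0.000121410 ≈ 6.35e-6 slug.

6.35e-6 slug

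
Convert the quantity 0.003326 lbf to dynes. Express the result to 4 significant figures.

1 pound-force = 444822 dyn.
So 0.003326 × 444822 ≈ 1479 dyn.

1479 dyn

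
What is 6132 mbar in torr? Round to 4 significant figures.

1 mbar = 0.750062 torr.
So 6132 × 0.750062 ≈ 4599 torr.

4599 torr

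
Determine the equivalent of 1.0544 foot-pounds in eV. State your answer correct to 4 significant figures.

1 foot-pound = 8.46235 × 10^18 eV.
1.0544 × 8.46235 × 10^18 ≈ 8.923 × 10^18 eV.

8.923 × 10^18 eV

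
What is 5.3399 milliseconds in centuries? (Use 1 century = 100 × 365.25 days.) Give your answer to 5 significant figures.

1.6921e-12 century

1 millisecond = 3.16881e-13 centuries.
5.3399 × 3.16881e-13 ≈ 1.6921e-12 century.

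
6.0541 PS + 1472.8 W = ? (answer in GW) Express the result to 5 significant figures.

6.0541 PS = 4.45278e-6 GW and 1472.8 W = 1.47280e-6 GW.
4.45278e-6 + 1.47280e-6 ≈ 5.9256e-6 GW.

5.9256e-6 gigawatts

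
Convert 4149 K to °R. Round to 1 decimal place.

7468.2 °R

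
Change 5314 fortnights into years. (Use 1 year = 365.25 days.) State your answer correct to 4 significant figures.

203.7 yr

1 fortnight = 0.0383299 years.
Thus 5314 × 0.0383299 ≈ 203.7 yr.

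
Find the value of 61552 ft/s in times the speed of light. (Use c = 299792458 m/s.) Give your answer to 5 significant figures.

6.2580 × 10^-5 times the speed of light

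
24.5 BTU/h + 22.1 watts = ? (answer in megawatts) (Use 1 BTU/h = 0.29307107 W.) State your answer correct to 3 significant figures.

2.93 × 10^-5 MW

24.5 BTU/h = 7.18024 × 10^-6 MW and 22.1 W = 2.21000 × 10^-5 MW.
7.18024 × 10^-6 + 2.21000 × 10^-5 ≈ 2.93 × 10^-5 MW.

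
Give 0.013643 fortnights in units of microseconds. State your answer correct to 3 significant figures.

1.65e+10 μs

1 fortnight = 1.20960e+12 μs.
So 0.013643 × 1.20960e+12 ≈ 1.65e+10 μs.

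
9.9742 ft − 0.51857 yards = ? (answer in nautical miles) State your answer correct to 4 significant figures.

0.001386 nautical miles

9.9742 ft = 0.00164154 nmi and 0.51857 yd = 0.000256037 nmi.
0.00164154 − 0.000256037 ≈ 0.001386 nmi.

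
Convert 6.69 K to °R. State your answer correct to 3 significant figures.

°R = K × 9/5.
Applying the formula gives 12.0 °R.

12.0 °R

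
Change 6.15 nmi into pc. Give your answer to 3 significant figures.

3.69 × 10^-13 parsecs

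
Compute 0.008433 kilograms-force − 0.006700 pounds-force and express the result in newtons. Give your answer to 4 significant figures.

0.05290 N

0.008433 kgf = 0.0826995 N and 0.006700 lbf = 0.0298031 N.
0.0826995 − 0.0298031 ≈ 0.05290 N.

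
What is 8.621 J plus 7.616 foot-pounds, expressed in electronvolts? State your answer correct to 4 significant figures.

1.183e+20 electronvolts

8.621 J = 5.38080e+19 eV and 7.616 ft·lbf = 6.44493e+19 eV.
5.38080e+19 + 6.44493e+19 ≈ 1.183e+20 eV.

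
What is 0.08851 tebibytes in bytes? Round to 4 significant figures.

9.732e+10 B

1 TiB = 1.09951e+12 bytes.
0.08851 × 1.09951e+12 ≈ 9.732e+10 B.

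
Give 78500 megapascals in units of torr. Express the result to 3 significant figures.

1 megapascal = 7500.62 torr.
So 78500 × 7500.62 ≈ 5.89 × 10^8 torr.

5.89 × 10^8 torr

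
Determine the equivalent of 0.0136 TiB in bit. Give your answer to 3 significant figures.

1 TiB = 8.79609 × 10^12 bit.
Then 0.0136 × 8.79609 × 10^12 ≈ 1.20 × 10^11 bit.

1.20 × 10^11 bits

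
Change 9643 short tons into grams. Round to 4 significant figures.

1 short ton = 907185 g.
So 9643 × 907185 ≈ 8.748e+9 g.

8.748e+9 g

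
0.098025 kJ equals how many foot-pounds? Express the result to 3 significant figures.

72.3 foot-pounds

1 kilojoule = 737.562 ft·lbf.
0.098025 × 737.562 ≈ 72.3 ft·lbf.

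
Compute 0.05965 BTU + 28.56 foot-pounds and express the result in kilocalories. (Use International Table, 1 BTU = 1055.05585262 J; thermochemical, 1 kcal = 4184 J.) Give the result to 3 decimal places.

0.024 kilocalories

0.05965 BTU = 0.0150416 kcal and 28.56 ft·lbf = 0.00925482 kcal.
0.0150416 + 0.00925482 ≈ 0.024 kcal.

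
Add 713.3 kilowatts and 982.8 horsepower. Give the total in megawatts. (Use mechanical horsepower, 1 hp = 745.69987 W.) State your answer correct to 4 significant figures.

713.3 kW = 0.713300 MW and 982.8 hp = 0.732874 MW.
0.713300 + 0.732874 ≈ 1.446 MW.

1.446 MW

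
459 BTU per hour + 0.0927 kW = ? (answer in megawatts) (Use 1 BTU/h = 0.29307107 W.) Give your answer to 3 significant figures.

459 BTU/h = 0.000134520 MW and 0.0927 kW = 9.27000 × 10^-5 MW.
0.000134520 + 9.27000 × 10^-5 ≈ 0.000227 MW.

0.000227 MW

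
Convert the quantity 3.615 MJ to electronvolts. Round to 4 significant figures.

2.256 × 10^25 eV

1 megajoule = 6.24151 × 10^24 eV.
Then 3.615 × 6.24151 × 10^24 ≈ 2.256 × 10^25 eV.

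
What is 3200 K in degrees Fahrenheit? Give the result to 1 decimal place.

5300.3 °F

K = (°F + 459.67) × 5/9.
Applying the formula gives 5300.3 °F.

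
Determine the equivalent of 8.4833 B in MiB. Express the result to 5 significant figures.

1 byte = 9.53674 × 10^-7 MiB.
Then 8.4833 × 9.53674 × 10^-7 ≈ 8.0903 × 10^-6 MiB.

8.0903 × 10^-6 MiB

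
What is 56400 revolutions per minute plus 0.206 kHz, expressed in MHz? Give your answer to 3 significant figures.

56400 rpm = 0.000940000 MHz and 0.206 kHz = 0.000206000 MHz.
0.000940000 + 0.000206000 ≈ 0.00115 MHz.

0.00115 MHz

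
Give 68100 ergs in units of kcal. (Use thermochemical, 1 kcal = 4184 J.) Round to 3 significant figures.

1 erg = 2.39006e-11 kcal.
So 68100 × 2.39006e-11 ≈ 1.63e-6 kcal.

1.63e-6 kilocalories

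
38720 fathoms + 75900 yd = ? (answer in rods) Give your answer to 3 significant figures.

27900 rods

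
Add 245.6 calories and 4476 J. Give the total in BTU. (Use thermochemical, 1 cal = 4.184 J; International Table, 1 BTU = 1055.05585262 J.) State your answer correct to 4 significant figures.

5.216 British thermal units

245.6 cal = 0.973968 BTU and 4476 J = 4.24243 BTU.
0.973968 + 4.24243 ≈ 5.216 BTU.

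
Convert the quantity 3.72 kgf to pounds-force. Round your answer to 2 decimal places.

8.20 lbf

1 kilogram-force = 2.20462 lbf.
So 3.72 × 2.20462 ≈ 8.20 lbf.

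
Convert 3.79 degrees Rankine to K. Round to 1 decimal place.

°R = K × 9/5.
Applying the formula gives 2.1 K.

2.1 K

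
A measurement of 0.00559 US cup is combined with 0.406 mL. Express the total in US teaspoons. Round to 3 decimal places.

0.00559 US cup = 0.268320 US tsp and 0.406 mL = 0.0823710 US tsp.
0.268320 + 0.0823710 ≈ 0.351 US tsp.

0.351 US teaspoons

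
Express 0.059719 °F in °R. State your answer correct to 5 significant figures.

459.73 degrees Rankine

°R = °F + 459.67.
Applying the formula gives 459.73 °R.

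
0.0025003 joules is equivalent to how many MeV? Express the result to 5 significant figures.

1 joule = 6.24151 × 10^12 megaelectronvolts.
Then 0.0025003 × 6.24151 × 10^12 ≈ 1.5606 × 10^10 MeV.

1.5606 × 10^10 megaelectronvolts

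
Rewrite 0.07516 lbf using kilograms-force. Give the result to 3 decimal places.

1 pound-force = 0.453592 kgf.
Then 0.07516 × 0.453592 ≈ 0.034 kgf.

0.034 kilograms-force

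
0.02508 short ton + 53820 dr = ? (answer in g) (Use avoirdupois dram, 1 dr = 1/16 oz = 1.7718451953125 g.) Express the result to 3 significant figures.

118000 grams

0.02508 short ton = 22752.2 g and 53820 dr = 95360.7 g.
22752.2 + 95360.7 ≈ 118000 g.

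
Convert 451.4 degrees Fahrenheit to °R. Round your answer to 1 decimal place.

°R = °F + 459.67.
Applying the formula gives 911.1 °R.

911.1 °R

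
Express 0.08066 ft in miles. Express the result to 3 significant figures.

1 ft = 0.000189394 miles.
So 0.08066 × 0.000189394 ≈ 1.53e-5 mi.

1.53e-5 mi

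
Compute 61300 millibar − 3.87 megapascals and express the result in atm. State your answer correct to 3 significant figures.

61300 mbar = 60.4984 atm and 3.87 MPa = 38.1939 atm.
60.4984 − 38.1939 ≈ 22.3 atm.

22.3 atmospheres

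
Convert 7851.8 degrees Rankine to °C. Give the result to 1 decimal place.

4089.0 °C

°R = (°C + 273.15) × 9/5.
Applying the formula gives 4089.0 °C.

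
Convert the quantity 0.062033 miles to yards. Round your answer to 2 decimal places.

109.18 yards

1 mi = 1760.00 yards.
Thus 0.062033 × 1760.00 ≈ 109.18 yd.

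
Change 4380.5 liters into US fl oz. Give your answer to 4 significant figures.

148100 US fl oz

1 L = 33.8140 US fluid ounces.
Thus 4380.5 × 33.8140 ≈ 148100 US fl oz.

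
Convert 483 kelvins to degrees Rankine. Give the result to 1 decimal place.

869.4 °R

°R = K × 9/5.
Applying the formula gives 869.4 °R.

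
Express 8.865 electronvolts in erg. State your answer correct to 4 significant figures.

1.420e-11 erg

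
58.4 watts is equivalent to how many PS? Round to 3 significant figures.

0.0794 metric horsepower

1 W = 0.00135962 PS.
Thus 58.4 × 0.00135962 ≈ 0.0794 PS.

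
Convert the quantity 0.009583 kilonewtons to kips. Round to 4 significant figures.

0.002154 kips

1 kilonewton = 0.224809 kip.
0.009583 × 0.224809 ≈ 0.002154 kip.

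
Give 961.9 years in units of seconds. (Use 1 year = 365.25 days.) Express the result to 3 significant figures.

1 yr = 3.15576 × 10^7 seconds.
Then 961.9 × 3.15576 × 10^7 ≈ 3.04 × 10^10 s.

3.04 × 10^10 s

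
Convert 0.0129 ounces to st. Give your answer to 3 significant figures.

5.76 × 10^-5 st

1 oz = 0.00446429 st.
So 0.0129 × 0.00446429 ≈ 5.76 × 10^-5 st.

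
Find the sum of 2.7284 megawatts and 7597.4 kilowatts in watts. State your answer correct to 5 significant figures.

1.0326 × 10^7 W

2.7284 MW = 2.72840 × 10^6 W and 7597.4 kW = 7.59740 × 10^6 W.
2.72840 × 10^6 + 7.59740 × 10^6 ≈ 1.0326 × 10^7 W.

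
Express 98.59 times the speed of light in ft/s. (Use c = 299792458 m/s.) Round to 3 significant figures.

1 c = 9.83571 × 10^8 feet per second.
So 98.59 × 9.83571 × 10^8 ≈ 9.70 × 10^10 ft/s.

9.70 × 10^10 ft/s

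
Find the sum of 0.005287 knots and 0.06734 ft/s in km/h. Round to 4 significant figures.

0.005287 kn = 0.00979152 km/h and 0.06734 ft/s = 0.0738908 km/h.
0.00979152 + 0.0738908 ≈ 0.08368 km/h.

0.08368 km/h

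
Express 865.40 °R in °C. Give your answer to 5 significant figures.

207.63 degrees Celsius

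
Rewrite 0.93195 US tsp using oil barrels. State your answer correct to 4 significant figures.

1 US tsp = 3.10020 × 10^-5 oil barrels.
So 0.93195 × 3.10020 × 10^-5 ≈ 2.889 × 10^-5 bbl.

2.889 × 10^-5 oil barrels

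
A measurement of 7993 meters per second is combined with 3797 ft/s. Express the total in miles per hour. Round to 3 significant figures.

20500 miles per hour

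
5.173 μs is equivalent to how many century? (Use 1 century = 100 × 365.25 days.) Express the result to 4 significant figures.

1 microsecond = 3.16881e-16 centuries.
So 5.173 × 3.16881e-16 ≈ 1.639e-15 century.

1.639e-15 century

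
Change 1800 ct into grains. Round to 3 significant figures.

1 ct = 3.08647 gr.
Thus 1800 × 3.08647 ≈ 5560 gr.

5560 grains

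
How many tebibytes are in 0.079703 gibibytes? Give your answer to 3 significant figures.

1 GiB = 0.0009765625 TiB.
Thus 0.079703 × 0.0009765625 ≈ 7.78e-5 TiB.

7.78e-5 TiB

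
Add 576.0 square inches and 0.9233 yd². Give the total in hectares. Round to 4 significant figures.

576.0 in² = 3.71612e-5 ha and 0.9233 yd² = 7.71996e-5 ha.
3.71612e-5 + 7.71996e-5 ≈ 0.0001144 ha.

0.0001144 ha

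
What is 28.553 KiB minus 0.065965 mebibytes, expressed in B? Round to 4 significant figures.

28.553 KiB = 29238.3 B and 0.065965 MiB = 69169.3 B.
29238.3 − 69169.3 ≈ -39930 B.

-39930 B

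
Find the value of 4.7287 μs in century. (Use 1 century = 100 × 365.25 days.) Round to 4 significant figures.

1.498 × 10^-15 century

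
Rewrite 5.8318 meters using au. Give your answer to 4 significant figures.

1 meter = 6.68459e-12 au.
Then 5.8318 × 6.68459e-12 ≈ 3.898e-11 au.

3.898e-11 au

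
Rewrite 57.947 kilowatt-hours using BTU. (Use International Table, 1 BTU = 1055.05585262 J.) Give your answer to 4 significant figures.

197700 BTU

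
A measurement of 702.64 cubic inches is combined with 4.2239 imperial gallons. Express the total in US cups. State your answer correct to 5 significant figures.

702.64 in³ = 48.6677 US cup and 4.2239 imp gal = 81.1631 US cup.
48.6677 + 81.1631 ≈ 129.83 US cup.

129.83 US cup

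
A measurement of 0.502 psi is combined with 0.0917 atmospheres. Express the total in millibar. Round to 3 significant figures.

128 mbar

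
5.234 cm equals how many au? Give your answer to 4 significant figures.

1 cm = 6.68459 × 10^-14 astronomical units.
Thus 5.234 × 6.68459 × 10^-14 ≈ 3.499 × 10^-13 au.

3.499 × 10^-13 au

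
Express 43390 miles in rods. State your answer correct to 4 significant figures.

1.388 × 10^7 rods

1 mi = 320.000 rods.
Then 43390 × 320.000 ≈ 1.388 × 10^7 rod.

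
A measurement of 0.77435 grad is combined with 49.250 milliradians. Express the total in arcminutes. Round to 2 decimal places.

211.12 arcmin

0.77435 grad = 41.8149 arcmin and 49.250 mrad = 169.309 arcmin.
41.8149 + 169.309 ≈ 211.12 arcmin.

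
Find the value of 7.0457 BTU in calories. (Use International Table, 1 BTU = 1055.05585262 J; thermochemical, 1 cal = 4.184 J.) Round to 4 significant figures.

1 British thermal unit = 252.164 calories.
Then 7.0457 × 252.164 ≈ 1777 cal.

1777 cal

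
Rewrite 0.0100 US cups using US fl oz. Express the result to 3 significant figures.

0.0800 US fluid ounces

1 US cup = 8.00000 US fl oz.
Then 0.0100 × 8.00000 ≈ 0.0800 US fl oz.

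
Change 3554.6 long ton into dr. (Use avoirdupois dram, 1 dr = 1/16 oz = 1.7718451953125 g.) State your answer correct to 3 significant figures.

1 long ton = 573440 dr.
So 3554.6 × 573440 ≈ 2.04 × 10^9 dr.

2.04 × 10^9 dr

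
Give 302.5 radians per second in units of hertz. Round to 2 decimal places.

48.14 hertz

1 radian per second = 0.159155 hertz.
302.5 × 0.159155 ≈ 48.14 Hz.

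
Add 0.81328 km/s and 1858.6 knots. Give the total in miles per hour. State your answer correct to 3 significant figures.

0.81328 km/s = 1819.26 mph and 1858.6 kn = 2138.84 mph.
1819.26 + 2138.84 ≈ 3960 mph.

3960 miles per hour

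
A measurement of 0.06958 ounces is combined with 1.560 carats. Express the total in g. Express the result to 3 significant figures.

0.06958 oz = 1.97256 g and 1.560 ct = 0.312000 g.
1.97256 + 0.312000 ≈ 2.28 g.

2.28 grams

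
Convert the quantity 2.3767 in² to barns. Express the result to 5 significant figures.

1.5334e+25 barns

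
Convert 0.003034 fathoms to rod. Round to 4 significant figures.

1 fathom = 0.363636 rod.
So 0.003034 × 0.363636 ≈ 0.001103 rod.

0.001103 rods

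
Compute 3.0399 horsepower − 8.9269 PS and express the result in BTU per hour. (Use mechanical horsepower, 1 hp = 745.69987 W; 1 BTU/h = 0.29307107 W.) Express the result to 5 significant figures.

3.0399 hp = 7734.82 BTU/h and 8.9269 PS = 22403.2 BTU/h.
7734.82 − 22403.2 ≈ -14668 BTU/h.

-14668 BTU/h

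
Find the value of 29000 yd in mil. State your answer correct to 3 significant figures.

1.04 × 10^9 mil

1 yd = 36000.0 mil.
Then 29000 × 36000.0 ≈ 1.04 × 10^9 mil.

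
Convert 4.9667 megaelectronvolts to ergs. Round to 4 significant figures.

7.958 × 10^-6 ergs

1 MeV = 1.60218 × 10^-6 ergs.
Thus 4.9667 × 1.60218 × 10^-6 ≈ 7.958 × 10^-6 erg.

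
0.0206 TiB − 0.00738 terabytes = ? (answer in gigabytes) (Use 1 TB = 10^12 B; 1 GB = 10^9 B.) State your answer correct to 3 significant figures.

15.3 GB

0.0206 TiB = 22.6499 GB and 0.00738 TB = 7.38000 GB.
22.6499 − 7.38000 ≈ 15.3 GB.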